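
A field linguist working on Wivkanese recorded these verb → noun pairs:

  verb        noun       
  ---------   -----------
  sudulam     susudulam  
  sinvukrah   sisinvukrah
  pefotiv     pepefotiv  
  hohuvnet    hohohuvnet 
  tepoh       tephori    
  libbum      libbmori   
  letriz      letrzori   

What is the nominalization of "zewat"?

sinvukrah and tepoh both end in -h yet inflect differently (sisinvukrah, tephori), so the final letter is not what conditions the rule; the number of vowels is.
"zewat" has 2 vowels. The stems with 2 vowels (tepoh → tephori, libbum → libbmori, letriz → letrzori) delete the last vowel and add -ori.
So zewat → zewtori.

zewtori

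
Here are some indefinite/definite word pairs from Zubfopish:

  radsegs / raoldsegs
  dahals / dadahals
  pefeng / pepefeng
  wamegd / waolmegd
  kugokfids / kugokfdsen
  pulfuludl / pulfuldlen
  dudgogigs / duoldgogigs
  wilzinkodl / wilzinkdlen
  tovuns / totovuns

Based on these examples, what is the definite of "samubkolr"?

kugokfids and radsegs both end in -s yet inflect differently (kugokfdsen, raoldsegs), so the final letter is not what conditions the rule; the second-to-last letter is.
"samubkolr" has second-to-last letter 'l'. The one such stem in the data (dahals → dadahals) repeats the first consonant+vowel as a prefix (as do tovuns, pefeng), so the same rule applies.
So samubkolr → sasamubkolr.

sasamubkolr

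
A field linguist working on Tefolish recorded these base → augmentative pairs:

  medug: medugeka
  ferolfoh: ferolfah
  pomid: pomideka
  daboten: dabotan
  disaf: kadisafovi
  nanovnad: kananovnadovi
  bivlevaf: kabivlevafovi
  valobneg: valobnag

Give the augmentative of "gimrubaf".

kagimrubafovi

"gimrubaf" has last vowel 'a'. The stems whose last vowel is 'a' (disaf → kadisafovi, nanovnad → kananovnadovi, bivlevaf → kabivlevafovi) add ka- … -ovi around the stem.
The other patterns: stems whose last vowel is 'i' or 'u' add -eka; stems whose last vowel is 'e' or 'o' change the last vowel to 'a'.
So gimrubaf → kagimrubafovi.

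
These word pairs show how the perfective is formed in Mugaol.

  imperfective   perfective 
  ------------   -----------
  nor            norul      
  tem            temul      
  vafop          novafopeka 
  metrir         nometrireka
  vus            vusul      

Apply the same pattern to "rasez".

norasezeka

metrir and nor both end in -r yet inflect differently (nometrireka, norul), so the final letter is not what conditions the rule; the number of vowels is.
"rasez" has 2 vowels. The stems with 2 vowels (vafop → novafopeka, metrir → nometrireka) add no- … -eka around the stem.
The other pattern: stems with 1 vowel add -ul.
So rasez → norasezeka.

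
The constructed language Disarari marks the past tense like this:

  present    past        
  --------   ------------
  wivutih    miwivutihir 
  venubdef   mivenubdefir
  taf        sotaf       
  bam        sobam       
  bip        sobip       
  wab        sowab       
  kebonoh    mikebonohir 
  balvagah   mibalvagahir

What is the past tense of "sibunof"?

taf and venubdef both end in -f yet inflect differently (sotaf, mivenubdefir), so the final letter is not what conditions the rule; the number of vowels is.
"sibunof" has 3 vowels. The stems with 3 vowels (balvagah → mibalvagahir, venubdef → mivenubdefir, wivutih → miwivutihir) add mi- … -ir around the stem.
The other pattern: stems with 1 vowel add the prefix so-.
So sibunof → misibunofir.

misibunofir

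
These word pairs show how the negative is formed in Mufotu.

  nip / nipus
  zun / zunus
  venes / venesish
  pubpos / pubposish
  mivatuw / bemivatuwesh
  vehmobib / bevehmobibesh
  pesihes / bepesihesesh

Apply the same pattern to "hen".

"hen" has 1 vowel. The stems with 1 vowel (nip → nipus, zun → zunus) add -us.
So hen → henus.

henus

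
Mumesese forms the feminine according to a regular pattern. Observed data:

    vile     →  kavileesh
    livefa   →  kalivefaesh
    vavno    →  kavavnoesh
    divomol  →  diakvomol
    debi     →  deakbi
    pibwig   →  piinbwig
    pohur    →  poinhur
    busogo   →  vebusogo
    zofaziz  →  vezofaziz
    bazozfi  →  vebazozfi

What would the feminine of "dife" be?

diakfe

vavno and busogo both end in -o yet inflect differently (kavavnoesh, vebusogo), so the final letter is not what conditions the rule; the first letter is.
"dife" begins with d-. The stems beginning with d- (divomol → diakvomol, debi → deakbi) insert -ak- after the first vowel.
The other patterns: stems beginning with l- or v- add ka- … -esh around the stem; stems beginning with p- insert -in- after the first vowel; stems beginning with b- or z- add the prefix ve-.
So dife → diakfe.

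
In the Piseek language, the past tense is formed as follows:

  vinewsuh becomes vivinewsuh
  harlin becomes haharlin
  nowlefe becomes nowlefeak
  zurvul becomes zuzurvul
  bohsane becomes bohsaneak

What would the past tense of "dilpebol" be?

bohsane and vinewsuh both have 3 vowels yet inflect differently (bohsaneak, vivinewsuh), so the number of vowels is not what conditions the rule; whether the stem ends in a vowel or a consonant is.
"dilpebol" ends in a consonant. The stems ending in a consonant (zurvul → zuzurvul, vinewsuh → vivinewsuh, harlin → haharlin) repeat the first consonant+vowel as a prefix.
The other pattern: stems ending in a vowel add -ak.
So dilpebol → didilpebol.

didilpebol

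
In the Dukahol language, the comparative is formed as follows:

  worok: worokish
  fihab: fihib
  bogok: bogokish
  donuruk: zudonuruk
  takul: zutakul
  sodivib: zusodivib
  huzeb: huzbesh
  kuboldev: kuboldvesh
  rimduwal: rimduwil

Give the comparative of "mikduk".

zumikduk

huzeb and sodivib both end in -b yet inflect differently (huzbesh, zusodivib), so the final letter is not what conditions the rule; the last vowel is.
"mikduk" has last vowel 'u'. The stems whose last vowel is 'u' (donuruk → zudonuruk, takul → zutakul) add the prefix zu-.
So mikduk → zumikduk.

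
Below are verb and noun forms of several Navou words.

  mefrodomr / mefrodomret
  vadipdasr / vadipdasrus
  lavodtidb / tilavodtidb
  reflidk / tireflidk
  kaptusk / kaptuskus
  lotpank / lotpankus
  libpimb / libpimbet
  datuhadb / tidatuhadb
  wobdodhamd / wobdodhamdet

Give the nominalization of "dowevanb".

lavodtidb and libpimb both end in -b yet inflect differently (tilavodtidb, libpimbet), so the final letter is not what conditions the rule; the second-to-last letter is.
"dowevanb" has second-to-last letter 'n'. The one such stem in the data (lotpank → lotpankus) adds -us, so the same rule applies.
So dowevanb → dowevanbus.

dowevanbus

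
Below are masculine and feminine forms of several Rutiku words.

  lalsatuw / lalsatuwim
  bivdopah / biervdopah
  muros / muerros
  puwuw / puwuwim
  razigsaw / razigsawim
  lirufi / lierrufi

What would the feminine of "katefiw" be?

"katefiw" ends in -w. The stems ending in -w (puwuw → puwuwim, razigsaw → razigsawim, lalsatuw → lalsatuwim) add -im.
So katefiw → katefiwim.

katefiwim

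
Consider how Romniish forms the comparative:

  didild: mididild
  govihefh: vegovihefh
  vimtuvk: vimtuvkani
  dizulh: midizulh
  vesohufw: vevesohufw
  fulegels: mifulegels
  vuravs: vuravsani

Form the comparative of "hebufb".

vehebufb

"hebufb" has second-to-last letter 'f'. The stems whose second-to-last letter is 'f' (govihefh → vegovihefh, vesohufw → vevesohufw) add the prefix ve-.
So hebufb → vehebufb.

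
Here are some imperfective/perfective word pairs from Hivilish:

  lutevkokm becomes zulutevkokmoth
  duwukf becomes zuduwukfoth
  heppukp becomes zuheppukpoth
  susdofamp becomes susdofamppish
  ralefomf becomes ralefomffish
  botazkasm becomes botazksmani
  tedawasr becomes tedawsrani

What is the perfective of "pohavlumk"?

heppukp and susdofamp both end in -p yet inflect differently (zuheppukpoth, susdofamppish), so the final letter is not what conditions the rule; the second-to-last letter is.
"pohavlumk" has second-to-last letter 'm'. The stems whose second-to-last letter is 'm' (susdofamp → susdofamppish, ralefomf → ralefomffish) double the final consonant and add -ish.
So pohavlumk → pohavlumkkish.

pohavlumkkish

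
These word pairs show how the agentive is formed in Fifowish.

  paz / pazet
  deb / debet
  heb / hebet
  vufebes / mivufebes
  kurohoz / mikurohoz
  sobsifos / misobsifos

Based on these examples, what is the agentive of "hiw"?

paz and kurohoz both end in -z yet inflect differently (pazet, mikurohoz), so the final letter is not what conditions the rule; the number of vowels is.
"hiw" has 1 vowel. The stems with 1 vowel (deb → debet, heb → hebet, paz → pazet) add -et.
The other pattern: stems with 3 vowels add the prefix mi-.
So hiw → hiwet.

hiwet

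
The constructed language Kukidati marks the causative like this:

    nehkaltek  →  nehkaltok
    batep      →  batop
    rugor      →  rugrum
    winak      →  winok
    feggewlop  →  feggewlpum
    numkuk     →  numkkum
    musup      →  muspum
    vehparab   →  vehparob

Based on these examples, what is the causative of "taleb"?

talob

musup and batep both end in -p yet inflect differently (muspum, batop), so the final letter is not what conditions the rule; the last vowel is.
"taleb" has last vowel 'e'. The stems whose last vowel is 'e' (batep → batop, nehkaltek → nehkaltok) change the last vowel to 'o'.
So taleb → talob.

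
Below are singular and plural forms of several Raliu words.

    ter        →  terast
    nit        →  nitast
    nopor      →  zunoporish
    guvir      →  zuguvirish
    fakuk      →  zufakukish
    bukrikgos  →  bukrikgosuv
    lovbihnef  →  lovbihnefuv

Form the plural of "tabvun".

ter and nopor both end in -r yet inflect differently (terast, zunoporish), so the final letter is not what conditions the rule; the number of vowels is.
"tabvun" has 2 vowels. The stems with 2 vowels (nopor → zunoporish, guvir → zuguvirish, fakuk → zufakukish) add zu- … -ish around the stem.
The other patterns: stems with 1 vowel add -ast; stems with 3 vowels add -uv.
So tabvun → zutabvunish.

zutabvunish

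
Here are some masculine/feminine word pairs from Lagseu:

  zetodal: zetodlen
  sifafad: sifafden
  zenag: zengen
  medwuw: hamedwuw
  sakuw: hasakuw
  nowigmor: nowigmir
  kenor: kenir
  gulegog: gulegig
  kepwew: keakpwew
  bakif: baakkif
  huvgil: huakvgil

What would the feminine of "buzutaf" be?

buzutfen

"buzutaf" has last vowel 'a'. The stems whose last vowel is 'a' (zetodal → zetodlen, sifafad → sifafden, zenag → zengen) delete the last vowel and add -en.
The other patterns: stems whose last vowel is 'u' add the prefix ha-; stems whose last vowel is 'o' change the last vowel to 'i'; stems whose last vowel is 'e' or 'i' insert -ak- after the first vowel.
So buzutaf → buzutfen.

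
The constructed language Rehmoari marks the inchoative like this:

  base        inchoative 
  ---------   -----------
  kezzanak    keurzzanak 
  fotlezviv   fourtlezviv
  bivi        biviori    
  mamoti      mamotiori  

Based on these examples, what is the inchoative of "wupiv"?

fotlezviv and bivi both have last vowel 'i' yet inflect differently (fourtlezviv, biviori), so the last vowel is not what conditions the rule; whether the stem ends in a vowel or a consonant is.
"wupiv" ends in a consonant. The stems ending in a consonant (kezzanak → keurzzanak, fotlezviv → fourtlezviv) insert -ur- after the first vowel.
The other pattern: stems ending in a vowel add -ori.
So wupiv → wuurpiv.

wuurpiv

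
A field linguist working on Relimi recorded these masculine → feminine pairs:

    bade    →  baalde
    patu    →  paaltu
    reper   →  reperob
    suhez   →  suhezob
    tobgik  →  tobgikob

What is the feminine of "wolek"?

wolekob

"wolek" ends in a consonant. The stems ending in a consonant (tobgik → tobgikob, suhez → suhezob, reper → reperob) add -ob.
So wolek → wolekob.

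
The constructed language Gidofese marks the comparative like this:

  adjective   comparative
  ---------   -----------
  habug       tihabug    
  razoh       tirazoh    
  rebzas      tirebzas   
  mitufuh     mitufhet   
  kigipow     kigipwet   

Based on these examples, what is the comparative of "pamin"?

tipamin

"pamin" has 2 vowels. The stems with 2 vowels (habug → tihabug, razoh → tirazoh, rebzas → tirebzas) add the prefix ti-.
The other pattern: stems with 3 vowels delete the last vowel and add -et.
So pamin → tipamin.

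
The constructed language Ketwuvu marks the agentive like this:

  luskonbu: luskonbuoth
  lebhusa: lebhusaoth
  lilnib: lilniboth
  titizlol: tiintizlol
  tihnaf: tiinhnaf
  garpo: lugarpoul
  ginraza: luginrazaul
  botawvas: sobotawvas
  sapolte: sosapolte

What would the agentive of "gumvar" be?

lebhusa and ginraza both end in -a yet inflect differently (lebhusaoth, luginrazaul), so the final letter is not what conditions the rule; the first letter is.
"gumvar" begins with g-. The stems beginning with g- (garpo → lugarpoul, ginraza → luginrazaul) add lu- … -ul around the stem.
The other patterns: stems beginning with l- add -oth; stems beginning with t- insert -in- after the first vowel; stems beginning with b- or s- add the prefix so-.
So gumvar → lugumvarul.

lugumvarul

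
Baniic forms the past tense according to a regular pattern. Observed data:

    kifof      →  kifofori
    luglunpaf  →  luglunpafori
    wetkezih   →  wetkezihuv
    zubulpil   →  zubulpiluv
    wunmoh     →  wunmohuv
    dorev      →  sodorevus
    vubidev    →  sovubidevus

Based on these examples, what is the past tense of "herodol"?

kifof and wunmoh both have last vowel 'o' yet inflect differently (kifofori, wunmohuv), so the last vowel is not what conditions the rule; the final letter is.
"herodol" ends in -l. The one such stem in the data (zubulpil → zubulpiluv) adds -uv, so the same rule applies.
The other patterns: stems ending in -f add -ori; stems ending in -v add so- … -us around the stem.
So herodol → herodoluv.

herodoluv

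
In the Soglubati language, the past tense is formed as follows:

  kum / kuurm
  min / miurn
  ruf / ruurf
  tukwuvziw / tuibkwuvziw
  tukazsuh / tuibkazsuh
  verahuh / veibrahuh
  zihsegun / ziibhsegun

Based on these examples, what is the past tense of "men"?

meurn

min and zihsegun both end in -n yet inflect differently (miurn, ziibhsegun), so the final letter is not what conditions the rule; the number of vowels is.
"men" has 1 vowel. The stems with 1 vowel (kum → kuurm, min → miurn, ruf → ruurf) insert -ur- after the first vowel.
So men → meurn.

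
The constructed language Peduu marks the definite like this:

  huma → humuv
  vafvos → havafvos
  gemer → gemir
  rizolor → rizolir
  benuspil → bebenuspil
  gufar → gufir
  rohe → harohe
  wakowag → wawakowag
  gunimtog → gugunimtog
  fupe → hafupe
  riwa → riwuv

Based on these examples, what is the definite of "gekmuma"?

"gekmuma" ends in -a. The stems ending in -a (riwa → riwuv, huma → humuv) drop the final letter and add -uv.
So gekmuma → gekmumuv.

gekmumuv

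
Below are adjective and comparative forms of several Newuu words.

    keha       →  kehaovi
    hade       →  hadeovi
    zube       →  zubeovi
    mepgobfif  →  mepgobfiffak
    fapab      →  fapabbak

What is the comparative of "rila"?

keha and fapab both have last vowel 'a' yet inflect differently (kehaovi, fapabbak), so the last vowel is not what conditions the rule; whether the stem ends in a vowel or a consonant is.
"rila" ends in a vowel. The stems ending in a vowel (keha → kehaovi, hade → hadeovi, zube → zubeovi) add -ovi.
So rila → rilaovi.

rilaovi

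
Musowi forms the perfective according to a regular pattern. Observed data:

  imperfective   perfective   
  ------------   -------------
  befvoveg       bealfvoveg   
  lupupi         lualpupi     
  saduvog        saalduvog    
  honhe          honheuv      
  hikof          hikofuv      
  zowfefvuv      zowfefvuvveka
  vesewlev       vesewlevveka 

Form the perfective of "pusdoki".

befvoveg and vesewlev both have last vowel 'e' yet inflect differently (bealfvoveg, vesewlevveka), so the last vowel is not what conditions the rule; the final letter is.
"pusdoki" ends in -i. The one such stem in the data (lupupi → lualpupi) inserts -al- after the first vowel (as do befvoveg, saduvog), so the same rule applies.
The other patterns: stems ending in -v double the final consonant and add -eka; stems ending in -e or -f add -uv.
So pusdoki → pualsdoki.

pualsdoki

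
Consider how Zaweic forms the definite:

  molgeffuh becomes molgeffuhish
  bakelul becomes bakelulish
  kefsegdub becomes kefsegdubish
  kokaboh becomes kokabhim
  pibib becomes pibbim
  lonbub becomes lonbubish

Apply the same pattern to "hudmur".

"hudmur" has last vowel 'u'. The stems whose last vowel is 'u' (kefsegdub → kefsegdubish, molgeffuh → molgeffuhish, lonbub → lonbubish) add -ish.
The other pattern: stems whose last vowel is 'i' or 'o' delete the last vowel and add -im.
So hudmur → hudmurish.

hudmurish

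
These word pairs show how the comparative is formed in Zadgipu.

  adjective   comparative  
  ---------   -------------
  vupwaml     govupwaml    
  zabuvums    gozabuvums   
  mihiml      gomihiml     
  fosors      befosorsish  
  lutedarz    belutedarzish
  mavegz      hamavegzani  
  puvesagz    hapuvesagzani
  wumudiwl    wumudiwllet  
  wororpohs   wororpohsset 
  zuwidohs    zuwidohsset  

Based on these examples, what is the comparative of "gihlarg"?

begihlargish

zabuvums and fosors both end in -s yet inflect differently (gozabuvums, befosorsish), so the final letter is not what conditions the rule; the second-to-last letter is.
"gihlarg" has second-to-last letter 'r'. The stems whose second-to-last letter is 'r' (fosors → befosorsish, lutedarz → belutedarzish) add be- … -ish around the stem.
The other patterns: stems whose second-to-last letter is 'm' add the prefix go-; stems whose second-to-last letter is 'g' add ha- … -ani around the stem; stems whose second-to-last letter is 'h' or 'w' double the final consonant and add -et.
So gihlarg → begihlargish.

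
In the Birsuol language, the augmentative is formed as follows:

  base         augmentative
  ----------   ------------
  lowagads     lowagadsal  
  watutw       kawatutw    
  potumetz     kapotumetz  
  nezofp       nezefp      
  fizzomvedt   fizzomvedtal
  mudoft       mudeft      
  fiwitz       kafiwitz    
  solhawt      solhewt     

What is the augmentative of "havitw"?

fizzomvedt and mudoft both end in -t yet inflect differently (fizzomvedtal, mudeft), so the final letter is not what conditions the rule; the second-to-last letter is.
"havitw" has second-to-last letter 't'. The stems whose second-to-last letter is 't' (fiwitz → kafiwitz, potumetz → kapotumetz, watutw → kawatutw) add the prefix ka-.
So havitw → kahavitw.

kahavitw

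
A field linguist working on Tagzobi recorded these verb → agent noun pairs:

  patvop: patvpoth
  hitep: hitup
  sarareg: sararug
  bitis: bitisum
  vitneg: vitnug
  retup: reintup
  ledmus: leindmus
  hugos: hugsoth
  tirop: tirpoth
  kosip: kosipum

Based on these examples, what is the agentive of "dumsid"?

dumsidum

hitep and tirop both end in -p yet inflect differently (hitup, tirpoth), so the final letter is not what conditions the rule; the last vowel is.
"dumsid" has last vowel 'i'. The stems whose last vowel is 'i' (kosip → kosipum, bitis → bitisum) add -um.
The other patterns: stems whose last vowel is 'e' change the last vowel to 'u'; stems whose last vowel is 'o' delete the last vowel and add -oth; stems whose last vowel is 'u' insert -in- after the first vowel.
So dumsid → dumsidum.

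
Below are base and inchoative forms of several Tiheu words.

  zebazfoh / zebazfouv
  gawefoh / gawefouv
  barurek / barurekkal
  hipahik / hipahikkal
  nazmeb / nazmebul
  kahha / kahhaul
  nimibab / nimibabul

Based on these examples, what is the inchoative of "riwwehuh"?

barurek and nazmeb both have last vowel 'e' yet inflect differently (barurekkal, nazmebul), so the last vowel is not what conditions the rule; the final letter is.
"riwwehuh" ends in -h. The stems ending in -h (zebazfoh → zebazfouv, gawefoh → gawefouv) drop the final letter and add -uv.
So riwwehuh → riwwehuuv.

riwwehuuv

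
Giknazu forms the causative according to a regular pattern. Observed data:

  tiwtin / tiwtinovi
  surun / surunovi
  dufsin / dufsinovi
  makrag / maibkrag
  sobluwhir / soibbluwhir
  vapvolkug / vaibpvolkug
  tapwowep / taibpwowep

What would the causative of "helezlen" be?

tiwtin and sobluwhir both have last vowel 'i' yet inflect differently (tiwtinovi, soibbluwhir), so the last vowel is not what conditions the rule; the final letter is.
"helezlen" ends in -n. The stems ending in -n (tiwtin → tiwtinovi, surun → surunovi, dufsin → dufsinovi) add -ovi.
So helezlen → helezlenovi.

helezlenovi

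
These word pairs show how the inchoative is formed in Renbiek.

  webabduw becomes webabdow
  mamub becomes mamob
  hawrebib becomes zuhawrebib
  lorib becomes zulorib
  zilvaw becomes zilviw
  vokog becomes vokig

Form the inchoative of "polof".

mamub and hawrebib both end in -b yet inflect differently (mamob, zuhawrebib), so the final letter is not what conditions the rule; the last vowel is.
"polof" has last vowel 'o'. The one such stem in the data (vokog → vokig) changes the last vowel to 'i' (as does zilvaw), so the same rule applies.
The other patterns: stems whose last vowel is 'u' change the last vowel to 'o'; stems whose last vowel is 'i' add the prefix zu-.
So polof → polif.

polif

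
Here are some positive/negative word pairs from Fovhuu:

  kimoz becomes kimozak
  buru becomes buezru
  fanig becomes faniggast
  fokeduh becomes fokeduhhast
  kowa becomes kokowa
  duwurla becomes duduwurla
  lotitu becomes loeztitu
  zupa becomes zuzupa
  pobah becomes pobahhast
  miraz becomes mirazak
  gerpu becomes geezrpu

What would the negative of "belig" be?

beliggast

miraz and kowa both have last vowel 'a' yet inflect differently (mirazak, kokowa), so the last vowel is not what conditions the rule; the final letter is.
"belig" ends in -g. The one such stem in the data (fanig → faniggast) doubles the final consonant and adds -ast (as do pobah, fokeduh), so the same rule applies.
The other patterns: stems ending in -z add -ak; stems ending in -a repeat the first consonant+vowel as a prefix; stems ending in -u insert -ez- after the first vowel.
So belig → beliggast.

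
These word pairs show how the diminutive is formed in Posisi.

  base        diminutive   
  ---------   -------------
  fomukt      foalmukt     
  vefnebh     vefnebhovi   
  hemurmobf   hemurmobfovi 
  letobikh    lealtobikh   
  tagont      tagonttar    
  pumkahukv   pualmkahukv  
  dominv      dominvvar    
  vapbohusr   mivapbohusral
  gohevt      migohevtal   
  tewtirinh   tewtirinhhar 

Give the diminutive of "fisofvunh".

"fisofvunh" has second-to-last letter 'n'. The stems whose second-to-last letter is 'n' (tagont → tagonttar, dominv → dominvvar, tewtirinh → tewtirinhhar) double the final consonant and add -ar.
The other patterns: stems whose second-to-last letter is 'k' insert -al- after the first vowel; stems whose second-to-last letter is 'b' add -ovi; stems whose second-to-last letter is 's' or 'v' add mi- … -al around the stem.
So fisofvunh → fisofvunhhar.

fisofvunhhar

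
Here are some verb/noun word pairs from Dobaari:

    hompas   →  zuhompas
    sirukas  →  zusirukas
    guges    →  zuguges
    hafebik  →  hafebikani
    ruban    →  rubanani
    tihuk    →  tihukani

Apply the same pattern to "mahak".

hompas and ruban both have last vowel 'a' yet inflect differently (zuhompas, rubanani), so the last vowel is not what conditions the rule; the final letter is.
"mahak" ends in -k. The stems ending in -k (hafebik → hafebikani, tihuk → tihukani) add -ani.
So mahak → mahakani.

mahakani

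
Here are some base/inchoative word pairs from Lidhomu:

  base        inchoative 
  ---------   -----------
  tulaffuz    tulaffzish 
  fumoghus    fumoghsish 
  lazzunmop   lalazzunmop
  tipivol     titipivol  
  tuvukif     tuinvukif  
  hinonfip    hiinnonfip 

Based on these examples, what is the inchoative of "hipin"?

lazzunmop and hinonfip both end in -p yet inflect differently (lalazzunmop, hiinnonfip), so the final letter is not what conditions the rule; the last vowel is.
"hipin" has last vowel 'i'. The stems whose last vowel is 'i' (tuvukif → tuinvukif, hinonfip → hiinnonfip) insert -in- after the first vowel.
The other patterns: stems whose last vowel is 'u' delete the last vowel and add -ish; stems whose last vowel is 'o' repeat the first consonant+vowel as a prefix.
So hipin → hiinpin.

hiinpin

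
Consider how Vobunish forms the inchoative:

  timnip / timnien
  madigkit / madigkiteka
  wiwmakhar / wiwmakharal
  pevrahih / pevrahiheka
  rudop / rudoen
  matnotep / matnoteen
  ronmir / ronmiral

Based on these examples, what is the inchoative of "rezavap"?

rezavaen

ronmir and timnip both have last vowel 'i' yet inflect differently (ronmiral, timnien), so the last vowel is not what conditions the rule; the final letter is.
"rezavap" ends in -p. The stems ending in -p (rudop → rudoen, timnip → timnien, matnotep → matnoteen) drop the final letter and add -en.
So rezavap → rezavaen.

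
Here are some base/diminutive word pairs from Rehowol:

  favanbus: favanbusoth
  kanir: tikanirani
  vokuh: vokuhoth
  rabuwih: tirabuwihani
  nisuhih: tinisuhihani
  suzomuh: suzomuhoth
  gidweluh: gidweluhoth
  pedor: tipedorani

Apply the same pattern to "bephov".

tibephovani

gidweluh and rabuwih both end in -h yet inflect differently (gidweluhoth, tirabuwihani), so the final letter is not what conditions the rule; the last vowel is.
"bephov" has last vowel 'o'. The one such stem in the data (pedor → tipedorani) adds ti- … -ani around the stem, so the same rule applies.
So bephov → tibephovani.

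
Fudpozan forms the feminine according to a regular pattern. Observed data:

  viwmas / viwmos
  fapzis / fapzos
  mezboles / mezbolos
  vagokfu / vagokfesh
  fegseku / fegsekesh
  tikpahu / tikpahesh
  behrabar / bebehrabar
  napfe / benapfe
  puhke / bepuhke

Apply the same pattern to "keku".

viwmas and behrabar both have last vowel 'a' yet inflect differently (viwmos, bebehrabar), so the last vowel is not what conditions the rule; the final letter is.
"keku" ends in -u. The stems ending in -u (vagokfu → vagokfesh, fegseku → fegsekesh, tikpahu → tikpahesh) drop the final letter and add -esh.
The other patterns: stems ending in -s change the last vowel to 'o'; stems ending in -e or -r add the prefix be-.
So keku → kekesh.

kekesh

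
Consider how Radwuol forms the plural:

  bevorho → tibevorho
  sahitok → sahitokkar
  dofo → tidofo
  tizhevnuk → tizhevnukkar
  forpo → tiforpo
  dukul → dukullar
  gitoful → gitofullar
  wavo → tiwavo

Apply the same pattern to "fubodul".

fubodullar

dofo and sahitok both have last vowel 'o' yet inflect differently (tidofo, sahitokkar), so the last vowel is not what conditions the rule; the final letter is.
"fubodul" ends in -l. The stems ending in -l (gitoful → gitofullar, dukul → dukullar) double the final consonant and add -ar.
The other pattern: stems ending in -o add the prefix ti-.
So fubodul → fubodullar.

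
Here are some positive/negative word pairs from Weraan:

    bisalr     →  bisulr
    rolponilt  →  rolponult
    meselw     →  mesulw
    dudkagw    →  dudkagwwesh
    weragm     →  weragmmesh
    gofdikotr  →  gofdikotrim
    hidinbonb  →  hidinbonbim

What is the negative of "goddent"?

meselw and dudkagw both end in -w yet inflect differently (mesulw, dudkagwwesh), so the final letter is not what conditions the rule; the second-to-last letter is.
"goddent" has second-to-last letter 'n'. The one such stem in the data (hidinbonb → hidinbonbim) adds -im, so the same rule applies.
So goddent → goddentim.

goddentim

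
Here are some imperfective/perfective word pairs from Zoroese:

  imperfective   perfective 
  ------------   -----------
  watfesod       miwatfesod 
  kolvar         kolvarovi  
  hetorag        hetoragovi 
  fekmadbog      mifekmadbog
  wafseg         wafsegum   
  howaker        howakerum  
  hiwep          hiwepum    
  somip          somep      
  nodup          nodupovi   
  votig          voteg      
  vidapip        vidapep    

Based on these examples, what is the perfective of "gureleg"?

fekmadbog and votig both end in -g yet inflect differently (mifekmadbog, voteg), so the final letter is not what conditions the rule; the last vowel is.
"gureleg" has last vowel 'e'. The stems whose last vowel is 'e' (hiwep → hiwepum, wafseg → wafsegum, howaker → howakerum) add -um.
So gureleg → gurelegum.

gurelegum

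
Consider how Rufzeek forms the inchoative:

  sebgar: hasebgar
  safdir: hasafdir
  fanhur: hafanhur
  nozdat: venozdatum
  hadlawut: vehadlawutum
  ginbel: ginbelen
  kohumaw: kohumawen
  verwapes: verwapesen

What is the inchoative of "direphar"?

sebgar and nozdat both have last vowel 'a' yet inflect differently (hasebgar, venozdatum), so the last vowel is not what conditions the rule; the final letter is.
"direphar" ends in -r. The stems ending in -r (sebgar → hasebgar, safdir → hasafdir, fanhur → hafanhur) add the prefix ha-.
So direphar → hadirephar.

hadirephar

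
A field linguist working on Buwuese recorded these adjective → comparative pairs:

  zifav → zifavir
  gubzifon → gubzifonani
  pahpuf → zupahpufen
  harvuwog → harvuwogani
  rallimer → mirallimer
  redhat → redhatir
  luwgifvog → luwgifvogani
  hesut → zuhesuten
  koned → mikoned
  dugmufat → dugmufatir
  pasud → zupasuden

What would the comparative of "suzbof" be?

suzbofani

"suzbof" has last vowel 'o'. The stems whose last vowel is 'o' (gubzifon → gubzifonani, luwgifvog → luwgifvogani, harvuwog → harvuwogani) add -ani.
The other patterns: stems whose last vowel is 'u' add zu- … -en around the stem; stems whose last vowel is 'e' add the prefix mi-; stems whose last vowel is 'a' add -ir.
So suzbof → suzbofani.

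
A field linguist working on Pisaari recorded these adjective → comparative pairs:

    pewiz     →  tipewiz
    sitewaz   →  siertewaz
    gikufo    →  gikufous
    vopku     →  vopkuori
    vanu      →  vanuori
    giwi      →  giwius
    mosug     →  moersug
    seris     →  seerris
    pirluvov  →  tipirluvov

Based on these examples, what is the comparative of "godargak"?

pewiz and sitewaz both end in -z yet inflect differently (tipewiz, siertewaz), so the final letter is not what conditions the rule; the first letter is.
"godargak" begins with g-. The stems beginning with g- (gikufo → gikufous, giwi → giwius) add -us.
The other patterns: stems beginning with p- add the prefix ti-; stems beginning with v- add -ori; stems beginning with m- or s- insert -er- after the first vowel.
So godargak → godargakus.

godargakus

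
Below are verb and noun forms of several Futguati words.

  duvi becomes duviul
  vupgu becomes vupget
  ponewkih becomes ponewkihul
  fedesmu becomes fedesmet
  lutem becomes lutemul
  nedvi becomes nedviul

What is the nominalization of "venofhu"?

venofhet

vupgu and duvi both have 2 vowels yet inflect differently (vupget, duviul), so the number of vowels is not what conditions the rule; the final letter is.
"venofhu" ends in -u. The stems ending in -u (fedesmu → fedesmet, vupgu → vupget) drop the final letter and add -et.
So venofhu → venofhet.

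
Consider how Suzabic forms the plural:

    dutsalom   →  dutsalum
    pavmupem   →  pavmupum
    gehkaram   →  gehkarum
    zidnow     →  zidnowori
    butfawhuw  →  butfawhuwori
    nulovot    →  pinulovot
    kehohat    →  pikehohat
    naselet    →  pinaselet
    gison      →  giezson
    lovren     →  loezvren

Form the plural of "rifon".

dutsalom and zidnow both have last vowel 'o' yet inflect differently (dutsalum, zidnowori), so the last vowel is not what conditions the rule; the final letter is.
"rifon" ends in -n. The stems ending in -n (gison → giezson, lovren → loezvren) insert -ez- after the first vowel.
So rifon → riezfon.

riezfon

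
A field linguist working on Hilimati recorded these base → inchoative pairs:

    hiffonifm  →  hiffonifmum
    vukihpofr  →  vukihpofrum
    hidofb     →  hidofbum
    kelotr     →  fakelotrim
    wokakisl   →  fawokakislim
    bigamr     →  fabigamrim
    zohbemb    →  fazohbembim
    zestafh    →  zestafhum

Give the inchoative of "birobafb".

vukihpofr and kelotr both end in -r yet inflect differently (vukihpofrum, fakelotrim), so the final letter is not what conditions the rule; the second-to-last letter is.
"birobafb" has second-to-last letter 'f'. The stems whose second-to-last letter is 'f' (hiffonifm → hiffonifmum, vukihpofr → vukihpofrum, hidofb → hidofbum) add -um.
So birobafb → birobafbum.

birobafbum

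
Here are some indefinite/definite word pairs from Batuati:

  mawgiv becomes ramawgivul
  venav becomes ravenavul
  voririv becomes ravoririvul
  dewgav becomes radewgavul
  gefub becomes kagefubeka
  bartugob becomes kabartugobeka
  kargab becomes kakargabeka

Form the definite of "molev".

ramolevul

venav and kargab both have last vowel 'a' yet inflect differently (ravenavul, kakargabeka), so the last vowel is not what conditions the rule; the final letter is.
"molev" ends in -v. The stems ending in -v (mawgiv → ramawgivul, venav → ravenavul, voririv → ravoririvul) add ra- … -ul around the stem.
The other pattern: stems ending in -b add ka- … -eka around the stem.
So molev → ramolevul.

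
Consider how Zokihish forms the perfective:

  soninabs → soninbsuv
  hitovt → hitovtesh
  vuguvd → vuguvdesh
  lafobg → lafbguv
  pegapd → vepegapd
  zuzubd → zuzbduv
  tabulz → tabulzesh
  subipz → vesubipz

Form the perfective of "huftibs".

pegapd and zuzubd both end in -d yet inflect differently (vepegapd, zuzbduv), so the final letter is not what conditions the rule; the second-to-last letter is.
"huftibs" has second-to-last letter 'b'. The stems whose second-to-last letter is 'b' (zuzubd → zuzbduv, soninabs → soninbsuv, lafobg → lafbguv) delete the last vowel and add -uv.
So huftibs → huftbsuv.

huftbsuv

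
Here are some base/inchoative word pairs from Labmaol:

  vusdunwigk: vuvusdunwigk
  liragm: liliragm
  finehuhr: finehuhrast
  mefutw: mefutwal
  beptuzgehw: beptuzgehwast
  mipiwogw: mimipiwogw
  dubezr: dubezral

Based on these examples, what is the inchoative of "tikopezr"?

mipiwogw and beptuzgehw both end in -w yet inflect differently (mimipiwogw, beptuzgehwast), so the final letter is not what conditions the rule; the second-to-last letter is.
"tikopezr" has second-to-last letter 'z'. The one such stem in the data (dubezr → dubezral) adds -al, so the same rule applies.
So tikopezr → tikopezral.

tikopezral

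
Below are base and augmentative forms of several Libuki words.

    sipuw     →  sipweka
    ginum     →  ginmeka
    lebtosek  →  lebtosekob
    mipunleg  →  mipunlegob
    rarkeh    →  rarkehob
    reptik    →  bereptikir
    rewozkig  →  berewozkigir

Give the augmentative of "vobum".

vobmeka

"vobum" has last vowel 'u'. The stems whose last vowel is 'u' (sipuw → sipweka, ginum → ginmeka) delete the last vowel and add -eka.
The other patterns: stems whose last vowel is 'e' add -ob; stems whose last vowel is 'i' add be- … -ir around the stem.
So vobum → vobmeka.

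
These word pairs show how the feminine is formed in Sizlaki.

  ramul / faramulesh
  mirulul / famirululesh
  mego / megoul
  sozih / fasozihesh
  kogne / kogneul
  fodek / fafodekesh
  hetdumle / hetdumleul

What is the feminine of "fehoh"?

fodek and hetdumle both have last vowel 'e' yet inflect differently (fafodekesh, hetdumleul), so the last vowel is not what conditions the rule; whether the stem ends in a vowel or a consonant is.
"fehoh" ends in a consonant. The stems ending in a consonant (sozih → fasozihesh, ramul → faramulesh, fodek → fafodekesh) add fa- … -esh around the stem.
So fehoh → fafehohesh.

fafehohesh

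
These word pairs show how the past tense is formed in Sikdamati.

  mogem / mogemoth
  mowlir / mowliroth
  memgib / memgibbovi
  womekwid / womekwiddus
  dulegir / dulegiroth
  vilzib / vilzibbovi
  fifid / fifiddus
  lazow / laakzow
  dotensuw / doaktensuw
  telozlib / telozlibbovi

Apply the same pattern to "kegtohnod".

memgib and womekwid both have last vowel 'i' yet inflect differently (memgibbovi, womekwiddus), so the last vowel is not what conditions the rule; the final letter is.
"kegtohnod" ends in -d. The stems ending in -d (womekwid → womekwiddus, fifid → fifiddus) double the final consonant and add -us.
The other patterns: stems ending in -w insert -ak- after the first vowel; stems ending in -b double the final consonant and add -ovi; stems ending in -m or -r add -oth.
So kegtohnod → kegtohnoddus.

kegtohnoddus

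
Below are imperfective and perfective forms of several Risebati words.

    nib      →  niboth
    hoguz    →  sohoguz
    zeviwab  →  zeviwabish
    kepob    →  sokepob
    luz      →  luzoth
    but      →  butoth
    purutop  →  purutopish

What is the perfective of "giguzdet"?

giguzdetish

"giguzdet" has 3 vowels. The stems with 3 vowels (zeviwab → zeviwabish, purutop → purutopish) add -ish.
So giguzdet → giguzdetish.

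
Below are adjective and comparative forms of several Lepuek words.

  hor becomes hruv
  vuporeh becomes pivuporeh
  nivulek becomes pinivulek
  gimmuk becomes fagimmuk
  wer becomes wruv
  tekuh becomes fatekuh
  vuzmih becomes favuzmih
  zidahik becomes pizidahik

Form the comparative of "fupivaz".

tekuh and vuporeh both end in -h yet inflect differently (fatekuh, pivuporeh), so the final letter is not what conditions the rule; the number of vowels is.
"fupivaz" has 3 vowels. The stems with 3 vowels (vuporeh → pivuporeh, zidahik → pizidahik, nivulek → pinivulek) add the prefix pi-.
The other patterns: stems with 1 vowel delete the last vowel and add -uv; stems with 2 vowels add the prefix fa-.
So fupivaz → pifupivaz.

pifupivaz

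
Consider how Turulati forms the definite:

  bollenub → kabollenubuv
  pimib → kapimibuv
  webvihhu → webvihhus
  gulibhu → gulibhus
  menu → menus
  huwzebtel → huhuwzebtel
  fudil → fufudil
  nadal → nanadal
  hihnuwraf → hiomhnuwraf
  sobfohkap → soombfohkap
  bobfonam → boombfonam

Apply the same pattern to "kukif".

kuomkif

"kukif" ends in -f. The one such stem in the data (hihnuwraf → hiomhnuwraf) inserts -om- after the first vowel (as do sobfohkap, bobfonam), so the same rule applies.
So kukif → kuomkif.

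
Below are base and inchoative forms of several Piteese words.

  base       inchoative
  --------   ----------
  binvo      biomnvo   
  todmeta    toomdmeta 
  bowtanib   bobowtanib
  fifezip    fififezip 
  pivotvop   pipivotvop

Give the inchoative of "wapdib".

wawapdib

binvo and pivotvop both have last vowel 'o' yet inflect differently (biomnvo, pipivotvop), so the last vowel is not what conditions the rule; whether the stem ends in a vowel or a consonant is.
"wapdib" ends in a consonant. The stems ending in a consonant (bowtanib → bobowtanib, fifezip → fififezip, pivotvop → pipivotvop) repeat the first consonant+vowel as a prefix.
The other pattern: stems ending in a vowel insert -om- after the first vowel.
So wapdib → wawapdib.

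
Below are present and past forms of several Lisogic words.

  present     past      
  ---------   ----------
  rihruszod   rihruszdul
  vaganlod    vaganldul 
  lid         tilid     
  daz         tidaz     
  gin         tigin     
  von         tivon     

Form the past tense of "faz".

tifaz

lid and rihruszod both end in -d yet inflect differently (tilid, rihruszdul), so the final letter is not what conditions the rule; the number of vowels is.
"faz" has 1 vowel. The stems with 1 vowel (gin → tigin, daz → tidaz, von → tivon) add the prefix ti-.
So faz → tifaz.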